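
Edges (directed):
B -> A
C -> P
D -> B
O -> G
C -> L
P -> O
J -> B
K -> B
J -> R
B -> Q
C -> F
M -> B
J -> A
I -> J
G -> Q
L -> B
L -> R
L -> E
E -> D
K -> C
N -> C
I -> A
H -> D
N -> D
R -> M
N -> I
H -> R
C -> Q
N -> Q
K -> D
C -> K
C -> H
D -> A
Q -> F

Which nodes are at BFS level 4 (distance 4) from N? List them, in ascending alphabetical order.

Level 0: N
Level 1: C, D, I, Q
Level 2: A, B, F, H, J, K, L, P
Level 3: E, O, R
Level 4: G, M

G, M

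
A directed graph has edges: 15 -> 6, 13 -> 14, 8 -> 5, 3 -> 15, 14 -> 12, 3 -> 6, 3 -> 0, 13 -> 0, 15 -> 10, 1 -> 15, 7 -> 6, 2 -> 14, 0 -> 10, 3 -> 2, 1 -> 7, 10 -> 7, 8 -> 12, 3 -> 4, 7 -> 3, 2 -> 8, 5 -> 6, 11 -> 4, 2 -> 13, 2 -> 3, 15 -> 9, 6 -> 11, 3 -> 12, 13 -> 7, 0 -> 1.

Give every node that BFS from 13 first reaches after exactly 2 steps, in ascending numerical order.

Level 0: 13
Level 1: 0, 7, 14
Level 2: 1, 3, 6, 10, 12
Level 3: 2, 4, 11, 15
Level 4: 8, 9
Level 5: 5

1, 3, 6, 10, 12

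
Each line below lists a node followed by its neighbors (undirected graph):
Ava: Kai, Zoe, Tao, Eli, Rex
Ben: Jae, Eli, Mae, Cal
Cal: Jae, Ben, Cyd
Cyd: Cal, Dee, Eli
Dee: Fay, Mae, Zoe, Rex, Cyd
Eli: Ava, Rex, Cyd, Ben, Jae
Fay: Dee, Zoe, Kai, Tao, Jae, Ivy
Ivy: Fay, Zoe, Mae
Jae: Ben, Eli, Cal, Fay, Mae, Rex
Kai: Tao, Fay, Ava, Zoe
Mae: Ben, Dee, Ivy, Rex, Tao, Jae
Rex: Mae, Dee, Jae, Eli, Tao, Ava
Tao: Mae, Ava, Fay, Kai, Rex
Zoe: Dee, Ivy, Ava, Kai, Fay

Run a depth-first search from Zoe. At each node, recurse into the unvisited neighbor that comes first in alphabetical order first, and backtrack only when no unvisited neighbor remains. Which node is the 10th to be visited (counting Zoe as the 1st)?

Mae

Visit Zoe
Zoe → Ava
Ava → Eli
Eli → Ben
Ben → Cal
Cal → Cyd
Cyd → Dee
Dee → Fay
Fay → Ivy
Ivy → Mae
Mae → Jae
Jae → Rex
Rex → Tao
Tao → Kai

Visit order: Zoe, Ava, Eli, Ben, Cal, Cyd, Dee, Fay, Ivy, Mae, Jae, Rex, Tao, Kai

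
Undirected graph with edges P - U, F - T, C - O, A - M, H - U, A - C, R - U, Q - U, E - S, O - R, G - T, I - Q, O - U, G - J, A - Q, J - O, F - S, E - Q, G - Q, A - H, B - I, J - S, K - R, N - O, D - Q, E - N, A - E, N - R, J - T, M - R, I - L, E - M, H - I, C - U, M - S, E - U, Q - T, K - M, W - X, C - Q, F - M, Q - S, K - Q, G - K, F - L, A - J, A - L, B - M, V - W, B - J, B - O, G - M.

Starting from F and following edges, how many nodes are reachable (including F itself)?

21

BFS from F visits: F, L, M, S, T, A, I, B, E, G, K, R, J, Q, C, H, O, N, U, D, P
Reachable nodes: 21 of 24 total.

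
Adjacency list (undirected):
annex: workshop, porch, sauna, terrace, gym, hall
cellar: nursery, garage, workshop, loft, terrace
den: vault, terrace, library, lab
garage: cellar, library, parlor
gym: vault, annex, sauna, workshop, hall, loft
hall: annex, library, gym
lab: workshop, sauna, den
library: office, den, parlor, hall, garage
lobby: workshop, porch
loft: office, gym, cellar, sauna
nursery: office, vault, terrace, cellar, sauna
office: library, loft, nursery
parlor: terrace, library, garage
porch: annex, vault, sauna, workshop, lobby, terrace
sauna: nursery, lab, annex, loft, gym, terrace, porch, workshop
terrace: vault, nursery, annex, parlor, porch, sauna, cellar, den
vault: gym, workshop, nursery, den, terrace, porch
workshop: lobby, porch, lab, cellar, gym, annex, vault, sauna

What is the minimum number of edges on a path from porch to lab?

Level 0: porch
Level 1: annex, lobby, sauna, terrace, vault, workshop
Level 2: cellar, den, gym, hall, lab, loft, nursery, parlor
Level 3: garage, library, office
lab first appears at level 2.

2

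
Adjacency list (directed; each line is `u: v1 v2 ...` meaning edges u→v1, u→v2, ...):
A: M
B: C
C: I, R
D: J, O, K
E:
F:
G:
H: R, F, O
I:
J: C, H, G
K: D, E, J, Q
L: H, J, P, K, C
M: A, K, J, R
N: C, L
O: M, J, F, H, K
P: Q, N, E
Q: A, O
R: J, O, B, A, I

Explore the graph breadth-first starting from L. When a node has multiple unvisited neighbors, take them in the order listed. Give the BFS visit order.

L → H → J → P → K → C → R → F → O → G → Q → N → E → D → I → B → A → M

Visit L; enqueue H, J, P, K, C → queue [H, J, P, K, C]
Visit H; enqueue R, F, O → queue [J, P, K, C, R, F, O]
Visit J; enqueue G → queue [P, K, C, R, F, O, G]
Visit P; enqueue Q, N, E → queue [K, C, R, F, O, G, Q, N, E]
Visit K; enqueue D → queue [C, R, F, O, G, Q, N, E, D]
Visit C; enqueue I → queue [R, F, O, G, Q, N, E, D, I]
Visit R; enqueue B, A → queue [F, O, G, Q, N, E, D, I, B, A]
Visit F → queue [O, G, Q, N, E, D, I, B, A]
Visit O; enqueue M → queue [G, Q, N, E, D, I, B, A, M]
Visit G → queue [Q, N, E, D, I, B, A, M]
Visit Q → queue [N, E, D, I, B, A, M]
Visit N → queue [E, D, I, B, A, M]
Visit E → queue [D, I, B, A, M]
Visit D → queue [I, B, A, M]
Visit I → queue [B, A, M]
Visit B → queue [A, M]
Visit A → queue [M]
Visit M → queue []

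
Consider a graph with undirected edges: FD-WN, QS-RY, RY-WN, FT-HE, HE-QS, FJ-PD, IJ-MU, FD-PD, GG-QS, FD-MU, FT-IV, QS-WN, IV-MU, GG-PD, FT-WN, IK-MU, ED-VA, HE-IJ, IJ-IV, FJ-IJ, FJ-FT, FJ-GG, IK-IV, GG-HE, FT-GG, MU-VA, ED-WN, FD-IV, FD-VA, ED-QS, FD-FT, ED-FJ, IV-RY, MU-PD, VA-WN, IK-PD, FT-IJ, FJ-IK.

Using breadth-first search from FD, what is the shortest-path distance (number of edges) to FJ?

Level 0: FD
Level 1: FT, IV, MU, PD, VA, WN
Level 2: ED, FJ, GG, HE, IJ, IK, QS, RY
FJ first appears at level 2.

2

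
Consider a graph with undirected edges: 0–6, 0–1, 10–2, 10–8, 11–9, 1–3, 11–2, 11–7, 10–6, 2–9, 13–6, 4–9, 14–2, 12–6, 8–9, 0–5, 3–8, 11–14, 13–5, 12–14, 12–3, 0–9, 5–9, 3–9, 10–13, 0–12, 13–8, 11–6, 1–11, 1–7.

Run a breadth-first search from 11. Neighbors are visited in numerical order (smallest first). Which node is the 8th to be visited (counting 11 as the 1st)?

Visit 11; enqueue 1, 2, 6, 7, 9, 14 → queue [1, 2, 6, 7, 9, 14]
Visit 1; enqueue 0, 3 → queue [2, 6, 7, 9, 14, 0, 3]
Visit 2; enqueue 10 → queue [6, 7, 9, 14, 0, 3, 10]
Visit 6; enqueue 12, 13 → queue [7, 9, 14, 0, 3, 10, 12, 13]
Visit 7 → queue [9, 14, 0, 3, 10, 12, 13]
Visit 9; enqueue 4, 5, 8 → queue [14, 0, 3, 10, 12, 13, 4, 5, 8]
Visit 14 → queue [0, 3, 10, 12, 13, 4, 5, 8]
Visit 0 → queue [3, 10, 12, 13, 4, 5, 8]
Visit 3 → queue [10, 12, 13, 4, 5, 8]
Visit 10 → queue [12, 13, 4, 5, 8]
Visit 12 → queue [13, 4, 5, 8]
Visit 13 → queue [4, 5, 8]
Visit 4 → queue [5, 8]
Visit 5 → queue [8]
Visit 8 → queue []

Visit order: 11, 1, 2, 6, 7, 9, 14, 0, 3, 10, 12, 13, 4, 5, 8

0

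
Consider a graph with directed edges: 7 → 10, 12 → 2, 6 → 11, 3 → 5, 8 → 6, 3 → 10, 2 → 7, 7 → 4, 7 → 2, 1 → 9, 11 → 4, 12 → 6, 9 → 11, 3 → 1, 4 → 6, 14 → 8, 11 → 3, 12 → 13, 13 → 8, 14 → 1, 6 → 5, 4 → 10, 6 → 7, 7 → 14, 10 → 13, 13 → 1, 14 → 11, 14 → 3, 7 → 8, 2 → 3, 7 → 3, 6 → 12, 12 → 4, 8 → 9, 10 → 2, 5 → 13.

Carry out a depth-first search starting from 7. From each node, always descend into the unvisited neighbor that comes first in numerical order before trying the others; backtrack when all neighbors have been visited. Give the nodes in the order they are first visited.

7, 2, 3, 1, 9, 11, 4, 6, 5, 13, 8, 12, 10, 14

Visit 7
7 → 2
2 → 3
3 → 1
1 → 9
9 → 11
11 → 4
4 → 6
6 → 5
5 → 13
13 → 8
6 → 12
4 → 10
7 → 14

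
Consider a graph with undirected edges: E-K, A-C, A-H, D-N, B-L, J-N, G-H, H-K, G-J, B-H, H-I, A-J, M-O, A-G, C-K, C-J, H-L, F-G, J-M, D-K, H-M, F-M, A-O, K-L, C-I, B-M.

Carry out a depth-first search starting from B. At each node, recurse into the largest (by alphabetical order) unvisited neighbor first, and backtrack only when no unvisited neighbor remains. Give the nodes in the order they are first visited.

B, M, O, A, J, N, D, K, L, H, I, C, G, F, E

Visit B
B → M
M → O
O → A
A → J
J → N
N → D
D → K
K → L
L → H
H → I
I → C
H → G
G → F
K → E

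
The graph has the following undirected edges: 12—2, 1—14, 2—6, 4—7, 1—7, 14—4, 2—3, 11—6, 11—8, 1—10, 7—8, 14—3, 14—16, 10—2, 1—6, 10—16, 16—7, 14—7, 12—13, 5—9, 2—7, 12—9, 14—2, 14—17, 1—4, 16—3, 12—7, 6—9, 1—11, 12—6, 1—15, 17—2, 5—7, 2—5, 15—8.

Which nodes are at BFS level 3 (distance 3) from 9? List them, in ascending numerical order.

3, 4, 8, 10, 14, 15, 16, 17

Level 0: 9
Level 1: 5, 6, 12
Level 2: 1, 2, 7, 11, 13
Level 3: 3, 4, 8, 10, 14, 15, 16, 17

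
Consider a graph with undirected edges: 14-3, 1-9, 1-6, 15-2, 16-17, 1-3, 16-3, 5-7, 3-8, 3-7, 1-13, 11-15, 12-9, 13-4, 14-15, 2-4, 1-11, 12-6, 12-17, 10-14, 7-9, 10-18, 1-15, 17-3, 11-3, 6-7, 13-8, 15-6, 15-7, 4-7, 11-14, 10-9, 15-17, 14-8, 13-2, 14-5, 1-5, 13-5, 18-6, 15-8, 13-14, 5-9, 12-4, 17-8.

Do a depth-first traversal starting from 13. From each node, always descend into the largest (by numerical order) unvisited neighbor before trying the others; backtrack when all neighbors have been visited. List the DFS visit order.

13, 14, 15, 17, 16, 3, 11, 1, 9, 12, 6, 18, 10, 7, 5, 4, 2, 8

Visit 13
13 → 14
14 → 15
15 → 17
17 → 16
16 → 3
3 → 11
11 → 1
1 → 9
9 → 12
12 → 6
6 → 18
18 → 10
6 → 7
7 → 5
7 → 4
4 → 2
3 → 8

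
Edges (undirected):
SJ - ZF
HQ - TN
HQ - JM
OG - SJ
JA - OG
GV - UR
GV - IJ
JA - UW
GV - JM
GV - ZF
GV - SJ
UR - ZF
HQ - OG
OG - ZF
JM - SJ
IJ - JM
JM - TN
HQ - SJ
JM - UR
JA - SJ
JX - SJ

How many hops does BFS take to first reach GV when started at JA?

2

Level 0: JA
Level 1: OG, SJ, UW
Level 2: GV, HQ, JM, JX, ZF
Level 3: IJ, TN, UR
GV first appears at level 2.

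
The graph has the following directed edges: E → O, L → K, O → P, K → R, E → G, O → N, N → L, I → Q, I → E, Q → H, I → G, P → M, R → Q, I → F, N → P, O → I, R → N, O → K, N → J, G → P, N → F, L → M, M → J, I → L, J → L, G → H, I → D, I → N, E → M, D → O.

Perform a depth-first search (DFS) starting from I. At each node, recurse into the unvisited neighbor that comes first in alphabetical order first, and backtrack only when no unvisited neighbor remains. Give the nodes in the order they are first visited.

I -> D -> O -> K -> R -> N -> F -> J -> L -> M -> P -> Q -> H -> E -> G

Visit I
I → D
D → O
O → K
K → R
R → N
N → F
N → J
J → L
L → M
N → P
R → Q
Q → H
I → E
E → G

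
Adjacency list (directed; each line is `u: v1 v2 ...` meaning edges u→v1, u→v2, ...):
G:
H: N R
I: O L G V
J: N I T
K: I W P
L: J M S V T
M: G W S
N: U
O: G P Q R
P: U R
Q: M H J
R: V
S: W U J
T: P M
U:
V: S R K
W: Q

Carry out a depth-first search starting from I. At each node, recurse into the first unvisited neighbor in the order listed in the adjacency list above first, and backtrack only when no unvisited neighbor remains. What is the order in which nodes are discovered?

Visit I
I → O
O → G
O → P
P → U
P → R
R → V
V → S
S → W
W → Q
Q → M
Q → H
H → N
Q → J
J → T
V → K
I → L

I → O → G → P → U → R → V → S → W → Q → M → H → N → J → T → K → L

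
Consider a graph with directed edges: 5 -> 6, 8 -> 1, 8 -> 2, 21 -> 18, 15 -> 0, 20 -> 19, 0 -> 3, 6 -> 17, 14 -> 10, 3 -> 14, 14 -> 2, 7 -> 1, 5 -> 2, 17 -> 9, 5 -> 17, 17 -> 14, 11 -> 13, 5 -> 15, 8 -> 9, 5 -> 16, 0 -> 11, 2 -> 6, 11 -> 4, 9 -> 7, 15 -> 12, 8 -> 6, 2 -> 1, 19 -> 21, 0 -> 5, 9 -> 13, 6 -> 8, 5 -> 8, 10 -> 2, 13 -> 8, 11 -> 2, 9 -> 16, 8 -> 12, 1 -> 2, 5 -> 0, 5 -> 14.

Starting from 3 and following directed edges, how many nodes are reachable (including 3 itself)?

13

BFS from 3 visits: 3, 14, 2, 10, 1, 6, 8, 17, 9, 12, 7, 13, 16
Reachable nodes: 13 of 22 total.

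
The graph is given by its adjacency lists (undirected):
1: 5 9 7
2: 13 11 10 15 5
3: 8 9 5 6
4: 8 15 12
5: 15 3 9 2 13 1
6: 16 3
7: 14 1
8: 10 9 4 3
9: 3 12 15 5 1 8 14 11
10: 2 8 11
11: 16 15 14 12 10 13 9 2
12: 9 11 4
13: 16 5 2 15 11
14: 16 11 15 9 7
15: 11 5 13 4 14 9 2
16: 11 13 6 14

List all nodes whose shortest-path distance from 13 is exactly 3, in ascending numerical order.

7, 8

Level 0: 13
Level 1: 2, 5, 11, 15, 16
Level 2: 1, 3, 4, 6, 9, 10, 12, 14
Level 3: 7, 8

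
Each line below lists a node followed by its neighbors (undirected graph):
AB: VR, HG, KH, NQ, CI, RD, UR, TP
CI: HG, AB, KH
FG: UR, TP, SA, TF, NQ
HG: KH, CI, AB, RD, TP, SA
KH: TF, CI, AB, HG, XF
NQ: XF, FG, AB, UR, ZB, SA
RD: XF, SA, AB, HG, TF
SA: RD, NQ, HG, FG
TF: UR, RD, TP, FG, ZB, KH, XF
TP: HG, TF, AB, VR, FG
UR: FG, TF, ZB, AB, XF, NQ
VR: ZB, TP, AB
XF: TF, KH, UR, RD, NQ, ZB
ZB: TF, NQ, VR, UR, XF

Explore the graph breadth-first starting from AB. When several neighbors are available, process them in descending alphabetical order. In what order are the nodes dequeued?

AB, VR, UR, TP, RD, NQ, KH, HG, CI, ZB, XF, TF, FG, SA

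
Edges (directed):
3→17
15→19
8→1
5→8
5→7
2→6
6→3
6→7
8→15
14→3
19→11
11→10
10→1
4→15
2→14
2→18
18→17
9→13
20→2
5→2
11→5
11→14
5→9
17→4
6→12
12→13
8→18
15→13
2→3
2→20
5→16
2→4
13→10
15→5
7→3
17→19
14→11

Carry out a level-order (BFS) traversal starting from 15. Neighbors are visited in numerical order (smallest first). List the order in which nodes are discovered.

Visit 15; enqueue 5, 13, 19 → queue [5, 13, 19]
Visit 5; enqueue 2, 7, 8, 9, 16 → queue [13, 19, 2, 7, 8, 9, 16]
Visit 13; enqueue 10 → queue [19, 2, 7, 8, 9, 16, 10]
Visit 19; enqueue 11 → queue [2, 7, 8, 9, 16, 10, 11]
Visit 2; enqueue 3, 4, 6, 14, 18, 20 → queue [7, 8, 9, 16, 10, 11, 3, 4, 6, 14, 18, 20]
Visit 7 → queue [8, 9, 16, 10, 11, 3, 4, 6, 14, 18, 20]
Visit 8; enqueue 1 → queue [9, 16, 10, 11, 3, 4, 6, 14, 18, 20, 1]
Visit 9 → queue [16, 10, 11, 3, 4, 6, 14, 18, 20, 1]
Visit 16 → queue [10, 11, 3, 4, 6, 14, 18, 20, 1]
Visit 10 → queue [11, 3, 4, 6, 14, 18, 20, 1]
Visit 11 → queue [3, 4, 6, 14, 18, 20, 1]
Visit 3; enqueue 17 → queue [4, 6, 14, 18, 20, 1, 17]
Visit 4 → queue [6, 14, 18, 20, 1, 17]
Visit 6; enqueue 12 → queue [14, 18, 20, 1, 17, 12]
Visit 14 → queue [18, 20, 1, 17, 12]
Visit 18 → queue [20, 1, 17, 12]
Visit 20 → queue [1, 17, 12]
Visit 1 → queue [17, 12]
Visit 17 → queue [12]
Visit 12 → queue []

15 → 5 → 13 → 19 → 2 → 7 → 8 → 9 → 16 → 10 → 11 → 3 → 4 → 6 → 14 → 18 → 20 → 1 → 17 → 12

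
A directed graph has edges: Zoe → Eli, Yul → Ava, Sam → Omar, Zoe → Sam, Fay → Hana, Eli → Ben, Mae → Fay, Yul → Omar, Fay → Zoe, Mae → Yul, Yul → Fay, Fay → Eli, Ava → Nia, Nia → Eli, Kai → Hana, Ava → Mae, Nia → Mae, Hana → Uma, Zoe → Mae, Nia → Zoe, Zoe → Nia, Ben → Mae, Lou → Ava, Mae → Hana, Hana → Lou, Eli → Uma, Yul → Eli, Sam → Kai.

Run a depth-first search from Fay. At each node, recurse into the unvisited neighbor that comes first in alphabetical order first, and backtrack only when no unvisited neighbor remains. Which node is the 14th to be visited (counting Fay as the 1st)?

Visit Fay
Fay → Eli
Eli → Ben
Ben → Mae
Mae → Hana
Hana → Lou
Lou → Ava
Ava → Nia
Nia → Zoe
Zoe → Sam
Sam → Kai
Sam → Omar
Hana → Uma
Mae → Yul

Visit order: Fay, Eli, Ben, Mae, Hana, Lou, Ava, Nia, Zoe, Sam, Kai, Omar, Uma, Yul

Yul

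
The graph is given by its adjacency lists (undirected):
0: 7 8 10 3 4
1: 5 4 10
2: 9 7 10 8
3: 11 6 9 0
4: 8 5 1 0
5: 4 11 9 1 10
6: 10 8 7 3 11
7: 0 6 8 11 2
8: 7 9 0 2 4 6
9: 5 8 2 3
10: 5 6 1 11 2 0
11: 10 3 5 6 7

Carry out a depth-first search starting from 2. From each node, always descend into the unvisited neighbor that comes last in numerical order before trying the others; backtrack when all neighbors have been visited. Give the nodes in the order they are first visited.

2, 10, 11, 7, 8, 9, 5, 4, 1, 0, 3, 6

Visit 2
2 → 10
10 → 11
11 → 7
7 → 8
8 → 9
9 → 5
5 → 4
4 → 1
4 → 0
0 → 3
3 → 6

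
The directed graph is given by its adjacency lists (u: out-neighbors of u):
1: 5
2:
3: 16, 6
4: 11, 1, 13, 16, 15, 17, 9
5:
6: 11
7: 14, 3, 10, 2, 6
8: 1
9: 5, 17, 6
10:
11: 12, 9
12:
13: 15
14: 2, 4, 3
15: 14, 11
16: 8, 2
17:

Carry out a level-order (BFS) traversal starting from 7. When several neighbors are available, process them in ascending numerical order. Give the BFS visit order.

Visit 7; enqueue 2, 3, 6, 10, 14 → queue [2, 3, 6, 10, 14]
Visit 2 → queue [3, 6, 10, 14]
Visit 3; enqueue 16 → queue [6, 10, 14, 16]
Visit 6; enqueue 11 → queue [10, 14, 16, 11]
Visit 10 → queue [14, 16, 11]
Visit 14; enqueue 4 → queue [16, 11, 4]
Visit 16; enqueue 8 → queue [11, 4, 8]
Visit 11; enqueue 9, 12 → queue [4, 8, 9, 12]
Visit 4; enqueue 1, 13, 15, 17 → queue [8, 9, 12, 1, 13, 15, 17]
Visit 8 → queue [9, 12, 1, 13, 15, 17]
Visit 9; enqueue 5 → queue [12, 1, 13, 15, 17, 5]
Visit 12 → queue [1, 13, 15, 17, 5]
Visit 1 → queue [13, 15, 17, 5]
Visit 13 → queue [15, 17, 5]
Visit 15 → queue [17, 5]
Visit 17 → queue [5]
Visit 5 → queue []

7 -> 2 -> 3 -> 6 -> 10 -> 14 -> 16 -> 11 -> 4 -> 8 -> 9 -> 12 -> 1 -> 13 -> 15 -> 17 -> 5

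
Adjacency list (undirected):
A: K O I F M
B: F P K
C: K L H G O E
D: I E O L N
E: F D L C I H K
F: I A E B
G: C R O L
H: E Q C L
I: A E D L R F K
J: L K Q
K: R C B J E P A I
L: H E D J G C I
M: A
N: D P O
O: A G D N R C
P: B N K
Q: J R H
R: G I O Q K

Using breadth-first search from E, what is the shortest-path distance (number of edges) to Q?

Level 0: E
Level 1: C, D, F, H, I, K, L
Level 2: A, B, G, J, N, O, P, Q, R
Level 3: M
Q first appears at level 2.

2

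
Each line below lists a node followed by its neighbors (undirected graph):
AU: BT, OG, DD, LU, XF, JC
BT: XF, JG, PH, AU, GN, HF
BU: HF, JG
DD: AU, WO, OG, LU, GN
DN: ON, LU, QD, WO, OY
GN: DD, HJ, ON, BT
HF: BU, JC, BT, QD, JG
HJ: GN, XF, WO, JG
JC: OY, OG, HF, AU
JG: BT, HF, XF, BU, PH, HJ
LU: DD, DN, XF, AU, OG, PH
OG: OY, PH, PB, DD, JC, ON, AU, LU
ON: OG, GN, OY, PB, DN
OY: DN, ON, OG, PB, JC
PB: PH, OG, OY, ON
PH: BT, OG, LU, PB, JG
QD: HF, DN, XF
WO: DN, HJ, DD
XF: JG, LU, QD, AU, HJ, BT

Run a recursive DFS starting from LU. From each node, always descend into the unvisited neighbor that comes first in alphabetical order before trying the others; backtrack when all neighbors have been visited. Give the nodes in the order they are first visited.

Visit LU
LU → AU
AU → BT
BT → GN
GN → DD
DD → OG
OG → JC
JC → HF
HF → BU
BU → JG
JG → HJ
HJ → WO
WO → DN
DN → ON
ON → OY
OY → PB
PB → PH
DN → QD
QD → XF

LU → AU → BT → GN → DD → OG → JC → HF → BU → JG → HJ → WO → DN → ON → OY → PB → PH → QD → XF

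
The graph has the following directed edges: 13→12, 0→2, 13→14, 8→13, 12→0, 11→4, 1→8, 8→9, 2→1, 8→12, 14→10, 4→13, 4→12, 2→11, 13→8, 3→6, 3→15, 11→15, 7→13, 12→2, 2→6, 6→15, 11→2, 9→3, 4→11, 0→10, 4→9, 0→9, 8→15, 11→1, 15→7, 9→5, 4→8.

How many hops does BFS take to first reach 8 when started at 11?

2

Level 0: 11
Level 1: 1, 2, 4, 15
Level 2: 6, 7, 8, 9, 12, 13
Level 3: 0, 3, 5, 14
Level 4: 10
8 first appears at level 2.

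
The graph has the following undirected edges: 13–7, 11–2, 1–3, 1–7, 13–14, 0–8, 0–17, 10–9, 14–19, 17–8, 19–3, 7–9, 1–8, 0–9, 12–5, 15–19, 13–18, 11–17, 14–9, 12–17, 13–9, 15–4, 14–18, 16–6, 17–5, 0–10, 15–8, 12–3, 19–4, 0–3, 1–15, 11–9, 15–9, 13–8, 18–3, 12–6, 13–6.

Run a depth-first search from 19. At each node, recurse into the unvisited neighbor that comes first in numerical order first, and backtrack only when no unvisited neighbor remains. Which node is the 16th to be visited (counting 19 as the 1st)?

14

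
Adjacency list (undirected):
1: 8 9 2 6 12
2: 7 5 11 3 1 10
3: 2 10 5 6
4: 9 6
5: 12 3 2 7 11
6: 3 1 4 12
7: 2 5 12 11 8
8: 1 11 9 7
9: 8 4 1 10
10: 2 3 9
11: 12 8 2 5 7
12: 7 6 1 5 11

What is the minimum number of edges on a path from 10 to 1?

Level 0: 10
Level 1: 2, 3, 9
Level 2: 1, 4, 5, 6, 7, 8, 11
Level 3: 12
1 first appears at level 2.

2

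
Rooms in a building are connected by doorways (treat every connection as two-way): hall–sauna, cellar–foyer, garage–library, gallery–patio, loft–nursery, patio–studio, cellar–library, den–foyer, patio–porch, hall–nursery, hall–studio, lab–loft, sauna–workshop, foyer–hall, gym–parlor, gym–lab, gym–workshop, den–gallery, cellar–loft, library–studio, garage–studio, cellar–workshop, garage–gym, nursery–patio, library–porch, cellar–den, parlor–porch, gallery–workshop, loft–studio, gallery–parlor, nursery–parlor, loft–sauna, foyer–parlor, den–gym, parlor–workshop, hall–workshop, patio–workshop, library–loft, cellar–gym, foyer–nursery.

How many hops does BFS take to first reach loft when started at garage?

Level 0: garage
Level 1: gym, library, studio
Level 2: cellar, den, hall, lab, loft, parlor, patio, porch, workshop
Level 3: foyer, gallery, nursery, sauna
loft first appears at level 2.

2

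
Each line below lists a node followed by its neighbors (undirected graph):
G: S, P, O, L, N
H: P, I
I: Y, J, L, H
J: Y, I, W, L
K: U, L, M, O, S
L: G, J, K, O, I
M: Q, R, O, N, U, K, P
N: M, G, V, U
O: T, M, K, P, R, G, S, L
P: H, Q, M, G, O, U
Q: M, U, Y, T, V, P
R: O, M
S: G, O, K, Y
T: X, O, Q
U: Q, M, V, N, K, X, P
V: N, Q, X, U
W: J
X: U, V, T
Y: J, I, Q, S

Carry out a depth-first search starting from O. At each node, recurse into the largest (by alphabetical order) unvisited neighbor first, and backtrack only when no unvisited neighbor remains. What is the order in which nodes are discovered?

Visit O
O → T
T → X
X → V
V → U
U → Q
Q → Y
Y → S
S → K
K → M
M → R
M → P
P → H
H → I
I → L
L → J
J → W
L → G
G → N

O T X V U Q Y S K M R P H I L J W G N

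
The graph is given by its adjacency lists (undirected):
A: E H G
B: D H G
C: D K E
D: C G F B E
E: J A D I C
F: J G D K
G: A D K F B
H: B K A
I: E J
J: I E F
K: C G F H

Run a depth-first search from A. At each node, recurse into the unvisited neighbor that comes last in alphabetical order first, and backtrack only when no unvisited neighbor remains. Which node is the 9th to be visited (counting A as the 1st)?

Visit A
A → H
H → K
K → G
G → F
F → J
J → I
I → E
E → D
D → C
D → B

Visit order: A, H, K, G, F, J, I, E, D, C, B

D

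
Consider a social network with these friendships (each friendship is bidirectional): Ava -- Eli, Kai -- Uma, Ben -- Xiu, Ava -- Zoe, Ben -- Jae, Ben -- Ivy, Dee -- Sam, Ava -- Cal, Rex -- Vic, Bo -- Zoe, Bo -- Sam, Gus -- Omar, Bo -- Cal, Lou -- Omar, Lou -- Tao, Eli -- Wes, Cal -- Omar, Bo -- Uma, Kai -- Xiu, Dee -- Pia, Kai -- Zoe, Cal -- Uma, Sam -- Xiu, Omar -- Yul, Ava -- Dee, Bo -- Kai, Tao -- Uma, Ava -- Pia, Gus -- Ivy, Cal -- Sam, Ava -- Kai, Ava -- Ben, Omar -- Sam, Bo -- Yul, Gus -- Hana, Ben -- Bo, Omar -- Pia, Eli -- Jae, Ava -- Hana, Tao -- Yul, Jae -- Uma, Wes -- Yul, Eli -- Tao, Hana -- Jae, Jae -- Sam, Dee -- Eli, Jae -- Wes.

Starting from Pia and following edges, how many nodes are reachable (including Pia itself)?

21

BFS from Pia visits: Pia, Ava, Dee, Omar, Ben, Cal, Eli, Hana, Kai, Zoe, Sam, Gus, Lou, Yul, Bo, Ivy, Jae, Xiu, Uma, Tao, Wes
Reachable nodes: 21 of 23 total.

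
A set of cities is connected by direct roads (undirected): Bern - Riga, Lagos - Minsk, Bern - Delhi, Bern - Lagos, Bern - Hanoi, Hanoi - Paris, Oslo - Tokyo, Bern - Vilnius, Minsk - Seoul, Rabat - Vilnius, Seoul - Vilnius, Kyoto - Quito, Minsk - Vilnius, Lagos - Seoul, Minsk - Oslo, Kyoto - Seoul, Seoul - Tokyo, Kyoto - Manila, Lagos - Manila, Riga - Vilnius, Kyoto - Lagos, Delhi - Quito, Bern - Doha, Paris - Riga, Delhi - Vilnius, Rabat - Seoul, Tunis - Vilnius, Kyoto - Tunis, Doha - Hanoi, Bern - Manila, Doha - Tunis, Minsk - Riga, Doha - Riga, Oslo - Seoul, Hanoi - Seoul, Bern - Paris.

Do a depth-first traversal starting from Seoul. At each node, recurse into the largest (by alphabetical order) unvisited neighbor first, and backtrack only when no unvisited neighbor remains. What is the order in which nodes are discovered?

Visit Seoul
Seoul → Vilnius
Vilnius → Tunis
Tunis → Kyoto
Kyoto → Quito
Quito → Delhi
Delhi → Bern
Bern → Riga
Riga → Paris
Paris → Hanoi
Hanoi → Doha
Riga → Minsk
Minsk → Oslo
Oslo → Tokyo
Minsk → Lagos
Lagos → Manila
Vilnius → Rabat

Seoul Vilnius Tunis Kyoto Quito Delhi Bern Riga Paris Hanoi Doha Minsk Oslo Tokyo Lagos Manila Rabat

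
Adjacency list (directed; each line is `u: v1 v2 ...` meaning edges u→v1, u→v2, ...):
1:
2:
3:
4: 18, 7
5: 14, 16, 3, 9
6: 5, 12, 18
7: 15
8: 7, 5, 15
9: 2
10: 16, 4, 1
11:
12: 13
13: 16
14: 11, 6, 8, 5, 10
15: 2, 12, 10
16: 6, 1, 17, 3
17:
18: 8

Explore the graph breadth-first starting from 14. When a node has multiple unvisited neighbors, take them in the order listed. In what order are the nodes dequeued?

Visit 14; enqueue 11, 6, 8, 5, 10 → queue [11, 6, 8, 5, 10]
Visit 11 → queue [6, 8, 5, 10]
Visit 6; enqueue 12, 18 → queue [8, 5, 10, 12, 18]
Visit 8; enqueue 7, 15 → queue [5, 10, 12, 18, 7, 15]
Visit 5; enqueue 16, 3, 9 → queue [10, 12, 18, 7, 15, 16, 3, 9]
Visit 10; enqueue 4, 1 → queue [12, 18, 7, 15, 16, 3, 9, 4, 1]
Visit 12; enqueue 13 → queue [18, 7, 15, 16, 3, 9, 4, 1, 13]
Visit 18 → queue [7, 15, 16, 3, 9, 4, 1, 13]
Visit 7 → queue [15, 16, 3, 9, 4, 1, 13]
Visit 15; enqueue 2 → queue [16, 3, 9, 4, 1, 13, 2]
Visit 16; enqueue 17 → queue [3, 9, 4, 1, 13, 2, 17]
Visit 3 → queue [9, 4, 1, 13, 2, 17]
Visit 9 → queue [4, 1, 13, 2, 17]
Visit 4 → queue [1, 13, 2, 17]
Visit 1 → queue [13, 2, 17]
Visit 13 → queue [2, 17]
Visit 2 → queue [17]
Visit 17 → queue []

14, 11, 6, 8, 5, 10, 12, 18, 7, 15, 16, 3, 9, 4, 1, 13, 2, 17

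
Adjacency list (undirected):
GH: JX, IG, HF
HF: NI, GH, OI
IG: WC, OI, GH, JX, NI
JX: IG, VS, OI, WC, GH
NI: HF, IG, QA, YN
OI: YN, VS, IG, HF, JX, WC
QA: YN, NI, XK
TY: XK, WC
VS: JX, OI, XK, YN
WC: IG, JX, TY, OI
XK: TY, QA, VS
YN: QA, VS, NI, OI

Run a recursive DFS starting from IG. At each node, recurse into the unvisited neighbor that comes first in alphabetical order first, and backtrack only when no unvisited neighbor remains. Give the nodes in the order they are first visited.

IG -> GH -> HF -> NI -> QA -> XK -> TY -> WC -> JX -> OI -> VS -> YN

Visit IG
IG → GH
GH → HF
HF → NI
NI → QA
QA → XK
XK → TY
TY → WC
WC → JX
JX → OI
OI → VS
VS → YN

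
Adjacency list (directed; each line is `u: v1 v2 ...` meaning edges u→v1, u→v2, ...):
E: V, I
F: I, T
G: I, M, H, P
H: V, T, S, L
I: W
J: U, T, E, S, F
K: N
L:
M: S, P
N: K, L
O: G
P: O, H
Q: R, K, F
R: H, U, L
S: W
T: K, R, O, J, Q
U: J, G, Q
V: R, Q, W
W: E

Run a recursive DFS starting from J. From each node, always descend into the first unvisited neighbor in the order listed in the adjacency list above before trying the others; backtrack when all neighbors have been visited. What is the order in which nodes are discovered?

J, U, G, I, W, E, V, R, H, T, K, N, L, O, Q, F, S, M, P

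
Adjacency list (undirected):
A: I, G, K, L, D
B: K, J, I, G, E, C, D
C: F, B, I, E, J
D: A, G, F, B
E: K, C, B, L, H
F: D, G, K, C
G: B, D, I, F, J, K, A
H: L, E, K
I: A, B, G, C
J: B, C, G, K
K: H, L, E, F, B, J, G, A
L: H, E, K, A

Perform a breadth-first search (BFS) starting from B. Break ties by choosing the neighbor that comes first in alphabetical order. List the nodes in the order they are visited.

Visit B; enqueue C, D, E, G, I, J, K → queue [C, D, E, G, I, J, K]
Visit C; enqueue F → queue [D, E, G, I, J, K, F]
Visit D; enqueue A → queue [E, G, I, J, K, F, A]
Visit E; enqueue H, L → queue [G, I, J, K, F, A, H, L]
Visit G → queue [I, J, K, F, A, H, L]
Visit I → queue [J, K, F, A, H, L]
Visit J → queue [K, F, A, H, L]
Visit K → queue [F, A, H, L]
Visit F → queue [A, H, L]
Visit A → queue [H, L]
Visit H → queue [L]
Visit L → queue []

B, C, D, E, G, I, J, K, F, A, H, L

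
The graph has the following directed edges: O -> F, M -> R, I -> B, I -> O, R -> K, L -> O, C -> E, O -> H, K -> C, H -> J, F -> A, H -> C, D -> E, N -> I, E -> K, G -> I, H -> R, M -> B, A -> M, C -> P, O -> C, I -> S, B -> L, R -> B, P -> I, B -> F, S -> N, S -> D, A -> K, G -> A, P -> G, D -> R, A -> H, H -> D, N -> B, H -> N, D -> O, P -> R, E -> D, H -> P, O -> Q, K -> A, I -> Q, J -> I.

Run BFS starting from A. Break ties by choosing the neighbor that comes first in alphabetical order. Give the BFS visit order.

A, H, K, M, C, D, J, N, P, R, B, E, O, I, G, F, L, Q, S

Visit A; enqueue H, K, M → queue [H, K, M]
Visit H; enqueue C, D, J, N, P, R → queue [K, M, C, D, J, N, P, R]
Visit K → queue [M, C, D, J, N, P, R]
Visit M; enqueue B → queue [C, D, J, N, P, R, B]
Visit C; enqueue E → queue [D, J, N, P, R, B, E]
Visit D; enqueue O → queue [J, N, P, R, B, E, O]
Visit J; enqueue I → queue [N, P, R, B, E, O, I]
Visit N → queue [P, R, B, E, O, I]
Visit P; enqueue G → queue [R, B, E, O, I, G]
Visit R → queue [B, E, O, I, G]
Visit B; enqueue F, L → queue [E, O, I, G, F, L]
Visit E → queue [O, I, G, F, L]
Visit O; enqueue Q → queue [I, G, F, L, Q]
Visit I; enqueue S → queue [G, F, L, Q, S]
Visit G → queue [F, L, Q, S]
Visit F → queue [L, Q, S]
Visit L → queue [Q, S]
Visit Q → queue [S]
Visit S → queue []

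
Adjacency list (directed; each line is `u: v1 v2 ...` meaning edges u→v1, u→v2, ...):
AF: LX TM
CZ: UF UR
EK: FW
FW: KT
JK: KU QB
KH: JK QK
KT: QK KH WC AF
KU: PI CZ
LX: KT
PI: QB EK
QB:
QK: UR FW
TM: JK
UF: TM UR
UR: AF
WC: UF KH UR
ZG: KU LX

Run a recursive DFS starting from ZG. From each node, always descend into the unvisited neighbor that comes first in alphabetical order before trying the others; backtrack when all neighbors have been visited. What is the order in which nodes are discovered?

Visit ZG
ZG → KU
KU → CZ
CZ → UF
UF → TM
TM → JK
JK → QB
UF → UR
UR → AF
AF → LX
LX → KT
KT → KH
KH → QK
QK → FW
KT → WC
KU → PI
PI → EK

ZG, KU, CZ, UF, TM, JK, QB, UR, AF, LX, KT, KH, QK, FW, WC, PI, EK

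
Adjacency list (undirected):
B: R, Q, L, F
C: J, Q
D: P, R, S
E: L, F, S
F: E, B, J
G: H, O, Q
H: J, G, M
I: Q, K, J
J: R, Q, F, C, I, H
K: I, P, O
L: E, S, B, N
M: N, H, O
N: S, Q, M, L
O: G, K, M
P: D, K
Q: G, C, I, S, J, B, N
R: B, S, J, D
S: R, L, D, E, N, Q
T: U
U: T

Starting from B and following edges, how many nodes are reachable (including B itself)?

18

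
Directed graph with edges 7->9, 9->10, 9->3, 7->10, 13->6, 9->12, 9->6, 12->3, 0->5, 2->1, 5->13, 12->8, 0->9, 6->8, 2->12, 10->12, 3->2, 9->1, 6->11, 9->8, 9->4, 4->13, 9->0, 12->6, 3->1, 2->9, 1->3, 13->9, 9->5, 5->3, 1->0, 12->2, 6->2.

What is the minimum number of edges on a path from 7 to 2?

Level 0: 7
Level 1: 9, 10
Level 2: 0, 1, 3, 4, 5, 6, 8, 12
Level 3: 2, 11, 13
2 first appears at level 3.

3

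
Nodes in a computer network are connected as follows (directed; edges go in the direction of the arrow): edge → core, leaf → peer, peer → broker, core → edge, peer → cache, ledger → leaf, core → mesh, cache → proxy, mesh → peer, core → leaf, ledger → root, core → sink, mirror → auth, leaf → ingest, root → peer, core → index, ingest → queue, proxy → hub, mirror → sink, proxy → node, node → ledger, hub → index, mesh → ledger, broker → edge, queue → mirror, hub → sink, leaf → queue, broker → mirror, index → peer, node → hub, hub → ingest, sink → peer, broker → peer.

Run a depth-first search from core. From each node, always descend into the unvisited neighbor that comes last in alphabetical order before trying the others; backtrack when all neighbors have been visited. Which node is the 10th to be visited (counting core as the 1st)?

queue

Visit core
core → sink
sink → peer
peer → cache
cache → proxy
proxy → node
node → ledger
ledger → root
ledger → leaf
leaf → queue
queue → mirror
mirror → auth
leaf → ingest
node → hub
hub → index
peer → broker
broker → edge
core → mesh

Visit order: core, sink, peer, cache, proxy, node, ledger, root, leaf, queue, mirror, auth, ingest, hub, index, broker, edge, mesh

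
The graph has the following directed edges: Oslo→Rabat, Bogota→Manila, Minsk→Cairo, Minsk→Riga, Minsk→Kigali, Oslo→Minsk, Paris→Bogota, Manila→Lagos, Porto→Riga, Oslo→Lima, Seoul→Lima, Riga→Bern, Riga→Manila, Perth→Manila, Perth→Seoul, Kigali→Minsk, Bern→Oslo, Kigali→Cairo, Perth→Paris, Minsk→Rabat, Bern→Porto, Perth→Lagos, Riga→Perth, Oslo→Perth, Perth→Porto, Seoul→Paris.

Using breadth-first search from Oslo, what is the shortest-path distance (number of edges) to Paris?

2

Level 0: Oslo
Level 1: Lima, Minsk, Perth, Rabat
Level 2: Cairo, Kigali, Lagos, Manila, Paris, Porto, Riga, Seoul
Level 3: Bern, Bogota
Paris first appears at level 2.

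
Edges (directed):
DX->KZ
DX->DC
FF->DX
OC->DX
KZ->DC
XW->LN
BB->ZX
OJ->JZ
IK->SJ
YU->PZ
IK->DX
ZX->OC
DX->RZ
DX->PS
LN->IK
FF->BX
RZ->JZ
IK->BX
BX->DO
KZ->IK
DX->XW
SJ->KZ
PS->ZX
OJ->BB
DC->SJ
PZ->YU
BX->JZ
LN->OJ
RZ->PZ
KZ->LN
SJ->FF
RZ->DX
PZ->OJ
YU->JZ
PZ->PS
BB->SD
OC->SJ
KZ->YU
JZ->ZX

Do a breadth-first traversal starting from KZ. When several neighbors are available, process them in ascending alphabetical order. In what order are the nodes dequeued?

KZ DC IK LN YU SJ BX DX OJ JZ PZ FF DO PS RZ XW BB ZX SD OC

Visit KZ; enqueue DC, IK, LN, YU → queue [DC, IK, LN, YU]
Visit DC; enqueue SJ → queue [IK, LN, YU, SJ]
Visit IK; enqueue BX, DX → queue [LN, YU, SJ, BX, DX]
Visit LN; enqueue OJ → queue [YU, SJ, BX, DX, OJ]
Visit YU; enqueue JZ, PZ → queue [SJ, BX, DX, OJ, JZ, PZ]
Visit SJ; enqueue FF → queue [BX, DX, OJ, JZ, PZ, FF]
Visit BX; enqueue DO → queue [DX, OJ, JZ, PZ, FF, DO]
Visit DX; enqueue PS, RZ, XW → queue [OJ, JZ, PZ, FF, DO, PS, RZ, XW]
Visit OJ; enqueue BB → queue [JZ, PZ, FF, DO, PS, RZ, XW, BB]
Visit JZ; enqueue ZX → queue [PZ, FF, DO, PS, RZ, XW, BB, ZX]
Visit PZ → queue [FF, DO, PS, RZ, XW, BB, ZX]
Visit FF → queue [DO, PS, RZ, XW, BB, ZX]
Visit DO → queue [PS, RZ, XW, BB, ZX]
Visit PS → queue [RZ, XW, BB, ZX]
Visit RZ → queue [XW, BB, ZX]
Visit XW → queue [BB, ZX]
Visit BB; enqueue SD → queue [ZX, SD]
Visit ZX; enqueue OC → queue [SD, OC]
Visit SD → queue [OC]
Visit OC → queue []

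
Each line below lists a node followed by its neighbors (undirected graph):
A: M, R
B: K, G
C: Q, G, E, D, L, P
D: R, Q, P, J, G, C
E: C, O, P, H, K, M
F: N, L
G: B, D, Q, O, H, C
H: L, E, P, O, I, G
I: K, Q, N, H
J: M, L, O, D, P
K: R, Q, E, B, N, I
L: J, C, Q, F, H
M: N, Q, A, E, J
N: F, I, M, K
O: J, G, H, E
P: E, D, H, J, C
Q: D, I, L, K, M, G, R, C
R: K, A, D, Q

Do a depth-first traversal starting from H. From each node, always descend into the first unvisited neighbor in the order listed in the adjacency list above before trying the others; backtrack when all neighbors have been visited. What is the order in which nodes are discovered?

Visit H
H → L
L → J
J → M
M → N
N → F
N → I
I → K
K → R
R → A
R → D
D → Q
Q → G
G → B
G → O
O → E
E → C
C → P

H, L, J, M, N, F, I, K, R, A, D, Q, G, B, O, E, C, P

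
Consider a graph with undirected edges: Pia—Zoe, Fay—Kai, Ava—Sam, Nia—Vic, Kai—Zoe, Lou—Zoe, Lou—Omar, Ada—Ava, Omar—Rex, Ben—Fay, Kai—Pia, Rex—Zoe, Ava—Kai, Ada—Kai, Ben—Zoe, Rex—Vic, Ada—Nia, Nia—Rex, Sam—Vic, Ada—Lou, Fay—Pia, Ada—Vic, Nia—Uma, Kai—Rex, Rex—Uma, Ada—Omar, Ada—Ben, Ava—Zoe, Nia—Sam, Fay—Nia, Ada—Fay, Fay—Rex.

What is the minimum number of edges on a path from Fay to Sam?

2

Level 0: Fay
Level 1: Ada, Ben, Kai, Nia, Pia, Rex
Level 2: Ava, Lou, Omar, Sam, Uma, Vic, Zoe
Sam first appears at level 2.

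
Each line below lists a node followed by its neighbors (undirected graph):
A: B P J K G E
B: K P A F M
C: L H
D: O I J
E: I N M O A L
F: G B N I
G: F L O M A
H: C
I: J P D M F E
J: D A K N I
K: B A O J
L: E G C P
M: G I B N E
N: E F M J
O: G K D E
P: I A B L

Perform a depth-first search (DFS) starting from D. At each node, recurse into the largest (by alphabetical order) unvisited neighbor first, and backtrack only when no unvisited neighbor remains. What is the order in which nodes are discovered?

Visit D
D → O
O → K
K → J
J → N
N → M
M → I
I → P
P → L
L → G
G → F
F → B
B → A
A → E
L → C
C → H

D → O → K → J → N → M → I → P → L → G → F → B → A → E → C → H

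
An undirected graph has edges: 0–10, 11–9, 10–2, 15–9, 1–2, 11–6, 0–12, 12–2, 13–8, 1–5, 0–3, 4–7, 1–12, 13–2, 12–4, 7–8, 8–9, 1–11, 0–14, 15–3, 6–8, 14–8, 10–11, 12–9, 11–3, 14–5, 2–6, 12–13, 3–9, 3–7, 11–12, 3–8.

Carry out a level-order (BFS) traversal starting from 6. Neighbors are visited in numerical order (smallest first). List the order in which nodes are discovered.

6 2 8 11 1 10 12 13 3 7 9 14 5 0 4 15

Visit 6; enqueue 2, 8, 11 → queue [2, 8, 11]
Visit 2; enqueue 1, 10, 12, 13 → queue [8, 11, 1, 10, 12, 13]
Visit 8; enqueue 3, 7, 9, 14 → queue [11, 1, 10, 12, 13, 3, 7, 9, 14]
Visit 11 → queue [1, 10, 12, 13, 3, 7, 9, 14]
Visit 1; enqueue 5 → queue [10, 12, 13, 3, 7, 9, 14, 5]
Visit 10; enqueue 0 → queue [12, 13, 3, 7, 9, 14, 5, 0]
Visit 12; enqueue 4 → queue [13, 3, 7, 9, 14, 5, 0, 4]
Visit 13 → queue [3, 7, 9, 14, 5, 0, 4]
Visit 3; enqueue 15 → queue [7, 9, 14, 5, 0, 4, 15]
Visit 7 → queue [9, 14, 5, 0, 4, 15]
Visit 9 → queue [14, 5, 0, 4, 15]
Visit 14 → queue [5, 0, 4, 15]
Visit 5 → queue [0, 4, 15]
Visit 0 → queue [4, 15]
Visit 4 → queue [15]
Visit 15 → queue []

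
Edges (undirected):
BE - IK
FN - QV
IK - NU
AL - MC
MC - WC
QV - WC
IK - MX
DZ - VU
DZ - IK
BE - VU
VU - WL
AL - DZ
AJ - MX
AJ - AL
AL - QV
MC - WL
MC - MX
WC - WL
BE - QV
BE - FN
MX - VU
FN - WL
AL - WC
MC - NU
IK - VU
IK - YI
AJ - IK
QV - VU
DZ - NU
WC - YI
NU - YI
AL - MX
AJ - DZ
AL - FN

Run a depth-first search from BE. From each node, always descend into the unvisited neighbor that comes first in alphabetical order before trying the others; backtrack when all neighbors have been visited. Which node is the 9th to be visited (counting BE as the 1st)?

NU

Visit BE
BE → FN
FN → AL
AL → AJ
AJ → DZ
DZ → IK
IK → MX
MX → MC
MC → NU
NU → YI
YI → WC
WC → QV
QV → VU
VU → WL

Visit order: BE, FN, AL, AJ, DZ, IK, MX, MC, NU, YI, WC, QV, VU, WL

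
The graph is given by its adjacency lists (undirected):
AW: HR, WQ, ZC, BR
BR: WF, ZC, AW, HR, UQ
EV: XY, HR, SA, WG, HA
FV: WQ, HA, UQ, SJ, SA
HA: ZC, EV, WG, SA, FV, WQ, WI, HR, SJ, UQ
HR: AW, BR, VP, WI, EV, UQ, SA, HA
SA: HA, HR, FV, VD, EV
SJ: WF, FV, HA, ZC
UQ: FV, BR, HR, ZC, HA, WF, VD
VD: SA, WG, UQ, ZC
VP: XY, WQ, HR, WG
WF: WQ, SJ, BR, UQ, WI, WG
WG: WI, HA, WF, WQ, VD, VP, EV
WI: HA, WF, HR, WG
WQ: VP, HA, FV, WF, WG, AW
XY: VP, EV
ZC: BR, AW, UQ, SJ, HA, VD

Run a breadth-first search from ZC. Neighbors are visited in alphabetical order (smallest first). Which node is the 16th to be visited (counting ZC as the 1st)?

Visit ZC; enqueue AW, BR, HA, SJ, UQ, VD → queue [AW, BR, HA, SJ, UQ, VD]
Visit AW; enqueue HR, WQ → queue [BR, HA, SJ, UQ, VD, HR, WQ]
Visit BR; enqueue WF → queue [HA, SJ, UQ, VD, HR, WQ, WF]
Visit HA; enqueue EV, FV, SA, WG, WI → queue [SJ, UQ, VD, HR, WQ, WF, EV, FV, SA, WG, WI]
Visit SJ → queue [UQ, VD, HR, WQ, WF, EV, FV, SA, WG, WI]
Visit UQ → queue [VD, HR, WQ, WF, EV, FV, SA, WG, WI]
Visit VD → queue [HR, WQ, WF, EV, FV, SA, WG, WI]
Visit HR; enqueue VP → queue [WQ, WF, EV, FV, SA, WG, WI, VP]
Visit WQ → queue [WF, EV, FV, SA, WG, WI, VP]
Visit WF → queue [EV, FV, SA, WG, WI, VP]
Visit EV; enqueue XY → queue [FV, SA, WG, WI, VP, XY]
Visit FV → queue [SA, WG, WI, VP, XY]
Visit SA → queue [WG, WI, VP, XY]
Visit WG → queue [WI, VP, XY]
Visit WI → queue [VP, XY]
Visit VP → queue [XY]
Visit XY → queue []

Visit order: ZC, AW, BR, HA, SJ, UQ, VD, HR, WQ, WF, EV, FV, SA, WG, WI, VP, XY

VP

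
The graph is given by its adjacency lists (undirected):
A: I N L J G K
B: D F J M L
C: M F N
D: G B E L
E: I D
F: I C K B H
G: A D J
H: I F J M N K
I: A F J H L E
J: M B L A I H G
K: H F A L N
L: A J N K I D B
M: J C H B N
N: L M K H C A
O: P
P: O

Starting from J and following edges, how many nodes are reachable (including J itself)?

BFS from J visits: J, M, L, I, H, G, B, A, N, C, K, D, F, E
Reachable nodes: 14 of 16 total.

14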